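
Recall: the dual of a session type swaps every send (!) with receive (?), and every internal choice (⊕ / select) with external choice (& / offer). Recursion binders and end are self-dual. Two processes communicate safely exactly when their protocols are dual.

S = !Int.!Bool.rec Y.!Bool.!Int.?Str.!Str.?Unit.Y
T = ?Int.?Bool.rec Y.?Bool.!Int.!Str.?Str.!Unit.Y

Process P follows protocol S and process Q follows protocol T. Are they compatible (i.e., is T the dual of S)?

NO

!Int vs ?Int  ok
  !Bool vs ?Bool  ok
    rec Y vs rec Y  ok (rec unchanged)
      !Bool vs ?Bool  ok
        !Int vs !Int  ✗ same direction on both sides — not dual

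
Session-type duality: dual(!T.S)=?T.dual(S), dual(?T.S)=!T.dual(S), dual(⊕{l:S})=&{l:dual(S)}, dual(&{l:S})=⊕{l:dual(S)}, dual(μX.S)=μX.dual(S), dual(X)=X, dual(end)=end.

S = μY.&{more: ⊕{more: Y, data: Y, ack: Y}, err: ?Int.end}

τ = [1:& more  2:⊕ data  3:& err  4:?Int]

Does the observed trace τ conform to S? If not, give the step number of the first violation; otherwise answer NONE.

step 1: & more  ok  cont: ⊕{more: μY.…, data: μY.…, ack: μY.…}
step 2: ⊕ data  ok  cont: μY.…
step 3: & err  ok  cont: ?Int.end
step 4: ?Int  ok  cont: end
τ conforms to S (length 4)

NONE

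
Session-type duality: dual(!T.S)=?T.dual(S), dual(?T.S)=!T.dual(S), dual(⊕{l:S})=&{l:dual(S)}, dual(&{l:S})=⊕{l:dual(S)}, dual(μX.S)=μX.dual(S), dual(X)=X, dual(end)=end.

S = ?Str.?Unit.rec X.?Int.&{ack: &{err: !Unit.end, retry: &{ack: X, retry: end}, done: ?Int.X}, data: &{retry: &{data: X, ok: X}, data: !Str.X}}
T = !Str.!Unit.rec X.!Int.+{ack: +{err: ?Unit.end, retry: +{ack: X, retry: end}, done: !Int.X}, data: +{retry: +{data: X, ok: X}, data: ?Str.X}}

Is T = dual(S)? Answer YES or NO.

YES

?Str ‖ !Str  ok
  ?Unit ‖ !Unit  ok
    rec X ‖ rec X  ok (rec unchanged)
      ?Int ‖ !Int  ok
        &{ack,data} ‖ +{ack,data}  ok labels match
          case ack:
            &{err,retry,done} ‖ +{err,retry,done}  ok labels match
              case err:
                !Unit ‖ ?Unit  ok
                  end ‖ end  ok
              case retry:
                &{ack,retry} ‖ +{ack,retry}  ok labels match
                  case ack:
                    X ‖ X  ok
                  case retry:
                    end ‖ end  ok
              case done:
                ?Int ‖ !Int  ok
                  X ‖ X  ok
          case data:
            &{retry,data} ‖ +{retry,data}  ok labels match
              case retry:
                &{data,ok} ‖ +{data,ok}  ok labels match
                  case data:
                    X ‖ X  ok
                  case ok:
                    X ‖ X  ok
              case data:
                !Str ‖ ?Str  ok
                  X ‖ X  ok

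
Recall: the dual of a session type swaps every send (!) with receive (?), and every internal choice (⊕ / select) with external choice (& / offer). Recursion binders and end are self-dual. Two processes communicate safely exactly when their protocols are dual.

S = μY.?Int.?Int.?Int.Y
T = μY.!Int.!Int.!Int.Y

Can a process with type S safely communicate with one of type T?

μY | μY  ✓ (μ self-dual)
  ?Int | !Int  ✓
    ?Int | !Int  ✓
      ?Int | !Int  ✓
        Y | Y  ✓

YES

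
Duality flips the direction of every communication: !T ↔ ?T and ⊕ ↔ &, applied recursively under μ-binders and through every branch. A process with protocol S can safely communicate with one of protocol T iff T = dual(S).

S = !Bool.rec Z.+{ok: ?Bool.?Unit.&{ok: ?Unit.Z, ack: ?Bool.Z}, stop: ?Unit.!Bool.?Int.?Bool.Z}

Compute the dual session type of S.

?Bool.rec Z.&{ok: !Bool.!Unit.+{ok: !Unit.Z, ack: !Bool.Z}, stop: !Unit.?Bool.!Int.!Bool.Z}

!Bool = ?Bool
  rec Z = rec Z  (binder kept)
    +{ok,stop} = &{ok,stop}  (select→offer)
      [ok]
        ?Bool = !Bool
          ?Unit = !Unit
            &{ok,ack} = +{ok,ack}  (offer→select)
              [ok]
                ?Unit = !Unit
                  dual(Z) = Z
              [ack]
                ?Bool = !Bool
                  dual(Z) = Z
      [stop]
        ?Unit = !Unit
          !Bool = ?Bool
            ?Int = !Int
              ?Bool = !Bool
                dual(Z) = Z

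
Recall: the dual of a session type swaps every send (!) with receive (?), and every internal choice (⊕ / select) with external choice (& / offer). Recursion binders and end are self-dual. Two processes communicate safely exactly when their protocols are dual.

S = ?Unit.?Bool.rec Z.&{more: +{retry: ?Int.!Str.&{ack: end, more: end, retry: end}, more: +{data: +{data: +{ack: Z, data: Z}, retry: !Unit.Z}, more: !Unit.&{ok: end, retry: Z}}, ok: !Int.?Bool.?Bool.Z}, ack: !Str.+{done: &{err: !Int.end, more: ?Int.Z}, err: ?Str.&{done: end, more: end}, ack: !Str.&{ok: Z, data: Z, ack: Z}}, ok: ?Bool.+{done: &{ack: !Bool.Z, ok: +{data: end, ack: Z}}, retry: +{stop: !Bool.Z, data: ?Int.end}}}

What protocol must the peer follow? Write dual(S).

?Unit ↦ !Unit
  ?Bool ↦ !Bool
    rec Z ↦ rec Z  (μ self-dual)
      &{more,ack,ok} ↦ +{more,ack,ok}  (external→internal)
        • more:
          +{retry,more,ok} ↦ &{retry,more,ok}  (select→offer)
            • retry:
              ?Int ↦ !Int
                !Str ↦ ?Str
                  &{ack,more,retry} ↦ +{ack,more,retry}  (external→internal)
                    • ack:
                      end ↦ end
                    • more:
                      end ↦ end
                    • retry:
                      end ↦ end
            • more:
              +{data,more} ↦ &{data,more}  (select→offer)
                • data:
                  +{data,retry} ↦ &{data,retry}  (select→offer)
                    • data:
                      +{ack,data} ↦ &{ack,data}  (select→offer)
                        • ack:
                          Z ↦ Z
                        • data:
                          Z ↦ Z
                    • retry:
                      !Unit ↦ ?Unit
                        Z ↦ Z
                • more:
                  !Unit ↦ ?Unit
                    &{ok,retry} ↦ +{ok,retry}  (external→internal)
                      • ok:
                        end ↦ end
                      • retry:
                        Z ↦ Z
            • ok:
              !Int ↦ ?Int
                ?Bool ↦ !Bool
                  ?Bool ↦ !Bool
                    Z ↦ Z
        • ack:
          !Str ↦ ?Str
            +{done,err,ack} ↦ &{done,err,ack}  (select→offer)
              • done:
                &{err,more} ↦ +{err,more}  (external→internal)
                  • err:
                    !Int ↦ ?Int
                      end ↦ end
                  • more:
                    ?Int ↦ !Int
                      Z ↦ Z
              • err:
                ?Str ↦ !Str
                  &{done,more} ↦ +{done,more}  (external→internal)
                    • done:
                      end ↦ end
                    • more:
                      end ↦ end
              • ack:
                !Str ↦ ?Str
                  &{ok,data,ack} ↦ +{ok,data,ack}  (external→internal)
                    • ok:
                      Z ↦ Z
                    • data:
                      Z ↦ Z
                    • ack:
                      Z ↦ Z
        • ok:
          ?Bool ↦ !Bool
            +{done,retry} ↦ &{done,retry}  (select→offer)
              • done:
                &{ack,ok} ↦ +{ack,ok}  (external→internal)
                  • ack:
                    !Bool ↦ ?Bool
                      Z ↦ Z
                  • ok:
                    +{data,ack} ↦ &{data,ack}  (select→offer)
                      • data:
                        end ↦ end
                      • ack:
                        Z ↦ Z
              • retry:
                +{stop,data} ↦ &{stop,data}  (select→offer)
                  • stop:
                    !Bool ↦ ?Bool
                      Z ↦ Z
                  • data:
                    ?Int ↦ !Int
                      end ↦ end

!Unit.!Bool.rec Z.+{more: &{retry: !Int.?Str.+{ack: end, more: end, retry: end}, more: &{data: &{data: &{ack: Z, data: Z}, retry: ?Unit.Z}, more: ?Unit.+{ok: end, retry: Z}}, ok: ?Int.!Bool.!Bool.Z}, ack: ?Str.&{done: +{err: ?Int.end, more: !Int.Z}, err: !Str.+{done: end, more: end}, ack: ?Str.+{ok: Z, data: Z, ack: Z}}, ok: !Bool.&{done: +{ack: ?Bool.Z, ok: &{data: end, ack: Z}}, retry: &{stop: ?Bool.Z, data: !Int.end}}}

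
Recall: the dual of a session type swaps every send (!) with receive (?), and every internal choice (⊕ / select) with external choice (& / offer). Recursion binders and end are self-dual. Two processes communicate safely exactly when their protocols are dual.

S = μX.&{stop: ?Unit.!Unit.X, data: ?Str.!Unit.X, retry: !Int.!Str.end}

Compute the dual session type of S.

μX.⊕{stop: !Unit.?Unit.X, data: !Str.?Unit.X, retry: ?Int.?Str.end}

μX = μX  (binder kept)
  &{stop,data,retry} = ⊕{stop,data,retry}  (external→internal)
    [stop]
      ?Unit = !Unit
        !Unit = ?Unit
          dual(X) = X
    [data]
      ?Str = !Str
        !Unit = ?Unit
          dual(X) = X
    [retry]
      !Int = ?Int
        !Str = ?Str
          dual(end) = end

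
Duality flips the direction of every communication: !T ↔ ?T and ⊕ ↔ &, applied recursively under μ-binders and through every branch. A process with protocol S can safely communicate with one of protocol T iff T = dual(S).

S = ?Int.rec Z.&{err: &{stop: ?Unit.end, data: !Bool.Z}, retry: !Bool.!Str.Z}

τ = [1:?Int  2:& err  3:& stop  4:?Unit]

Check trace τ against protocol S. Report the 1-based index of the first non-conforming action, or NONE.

@1 ?Int  match  state: rec Z.…
@2 & err  match  state: &{stop: ?Unit.end, data: !Bool.rec Z.…}
@3 & stop  match  state: ?Unit.end
@4 ?Unit  match  state: end
all 4 steps conform

NONE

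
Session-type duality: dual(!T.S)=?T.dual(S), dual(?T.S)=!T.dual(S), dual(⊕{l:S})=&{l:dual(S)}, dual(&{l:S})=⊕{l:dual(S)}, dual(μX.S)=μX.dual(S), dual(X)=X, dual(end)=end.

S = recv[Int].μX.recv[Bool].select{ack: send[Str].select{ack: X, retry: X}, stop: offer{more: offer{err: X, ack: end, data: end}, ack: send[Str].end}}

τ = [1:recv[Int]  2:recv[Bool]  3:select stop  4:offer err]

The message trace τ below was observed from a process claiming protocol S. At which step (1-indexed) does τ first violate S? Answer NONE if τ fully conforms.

4

[1] recv[Int]  match  now at μX.…
[2] recv[Bool]  match  now at select{ack: send[Str].select{ack: μX.…, retry: μX.…}, stop: offer{more: offer{err: μX.…, ack: end, data: end}, ack: send[Str].end}}
[3] select stop  match  now at offer{more: offer{err: μX.…, ack: end, data: end}, ack: send[Str].end}
[4] got offer err, protocol expects offer more or offer ack  ✗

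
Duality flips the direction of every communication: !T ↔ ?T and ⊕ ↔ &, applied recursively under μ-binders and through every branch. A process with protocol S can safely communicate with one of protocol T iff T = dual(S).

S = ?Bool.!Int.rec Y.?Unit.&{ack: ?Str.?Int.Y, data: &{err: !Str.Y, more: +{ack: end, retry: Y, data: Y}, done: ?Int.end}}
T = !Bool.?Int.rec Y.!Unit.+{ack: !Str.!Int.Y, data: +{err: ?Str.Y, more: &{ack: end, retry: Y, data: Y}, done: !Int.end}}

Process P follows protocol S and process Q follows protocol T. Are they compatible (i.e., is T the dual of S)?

YES

?Bool vs !Bool  ✓
  !Int vs ?Int  ✓
    rec Y vs rec Y  ✓ (binder kept)
      ?Unit vs !Unit  ✓
        &{ack,data} vs +{ack,data}  ✓ labels match
          • ack:
            ?Str vs !Str  ✓
              ?Int vs !Int  ✓
                Y vs Y  ✓
          • data:
            &{err,more,done} vs +{err,more,done}  ✓ labels match
              • err:
                !Str vs ?Str  ✓
                  Y vs Y  ✓
              • more:
                +{ack,retry,data} vs &{ack,retry,data}  ✓ labels match
                  • ack:
                    end vs end  ✓
                  • retry:
                    Y vs Y  ✓
                  • data:
                    Y vs Y  ✓
              • done:
                ?Int vs !Int  ✓
                  end vs end  ✓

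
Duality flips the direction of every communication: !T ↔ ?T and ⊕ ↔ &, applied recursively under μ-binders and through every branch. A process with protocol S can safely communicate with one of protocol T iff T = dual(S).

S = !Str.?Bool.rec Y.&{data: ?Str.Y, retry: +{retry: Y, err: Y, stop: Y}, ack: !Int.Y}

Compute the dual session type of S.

!Str ↦ ?Str
  ?Bool ↦ !Bool
    rec Y ↦ rec Y  (binder kept)
      &{data,retry,ack} ↦ +{data,retry,ack}  (external→internal)
        • data:
          ?Str ↦ !Str
            Y ↦ Y
        • retry:
          +{retry,err,stop} ↦ &{retry,err,stop}  (⊕→&)
            • retry:
              Y ↦ Y
            • err:
              Y ↦ Y
            • stop:
              Y ↦ Y
        • ack:
          !Int ↦ ?Int
            Y ↦ Y

?Str.!Bool.rec Y.+{data: !Str.Y, retry: &{retry: Y, err: Y, stop: Y}, ack: ?Int.Y}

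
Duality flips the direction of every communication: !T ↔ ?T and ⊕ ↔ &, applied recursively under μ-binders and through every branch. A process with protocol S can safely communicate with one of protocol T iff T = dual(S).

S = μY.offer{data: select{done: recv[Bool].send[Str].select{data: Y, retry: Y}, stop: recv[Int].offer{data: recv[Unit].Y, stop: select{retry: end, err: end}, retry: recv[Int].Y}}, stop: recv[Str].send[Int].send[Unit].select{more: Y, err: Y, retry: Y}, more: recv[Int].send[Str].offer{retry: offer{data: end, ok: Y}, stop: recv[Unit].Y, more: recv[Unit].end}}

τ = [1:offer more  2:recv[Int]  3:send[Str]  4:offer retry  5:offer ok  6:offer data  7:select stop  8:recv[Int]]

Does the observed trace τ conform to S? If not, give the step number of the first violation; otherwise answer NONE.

NONE

[1] offer more  ✓  residual = recv[Int].send[Str].offer{retry: offer{data: end, ok: μY.…}, stop: recv[Unit].μY.…, more: recv[Unit].end}
[2] recv[Int]  ✓  residual = send[Str].offer{retry: offer{data: end, ok: μY.…}, stop: recv[Unit].μY.…, more: recv[Unit].end}
[3] send[Str]  ✓  residual = offer{retry: offer{data: end, ok: μY.…}, stop: recv[Unit].μY.…, more: recv[Unit].end}
[4] offer retry  ✓  residual = offer{data: end, ok: μY.…}
[5] offer ok  ✓  residual = μY.…
[6] offer data  ✓  residual = select{done: recv[Bool].send[Str].select{data: μY.…, retry: μY.…}, stop: recv[Int].offer{data: recv[Unit].μY.…, stop: select{retry: end, err: end}, retry: recv[Int].μY.…}}
[7] select stop  ✓  residual = recv[Int].offer{data: recv[Unit].μY.…, stop: select{retry: end, err: end}, retry: recv[Int].μY.…}
[8] recv[Int]  ✓  residual = offer{data: recv[Unit].μY.…, stop: select{retry: end, err: end}, retry: recv[Int].μY.…}
all 8 steps conform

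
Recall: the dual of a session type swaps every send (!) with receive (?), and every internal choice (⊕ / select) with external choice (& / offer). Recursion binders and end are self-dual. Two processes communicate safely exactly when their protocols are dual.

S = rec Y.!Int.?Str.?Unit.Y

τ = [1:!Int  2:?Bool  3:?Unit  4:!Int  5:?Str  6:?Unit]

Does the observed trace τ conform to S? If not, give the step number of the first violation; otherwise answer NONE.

2

@1 !Int  ✓  now at ?Str.?Unit.rec Y.…
@2 got ?Bool, protocol expects ?Str  ✗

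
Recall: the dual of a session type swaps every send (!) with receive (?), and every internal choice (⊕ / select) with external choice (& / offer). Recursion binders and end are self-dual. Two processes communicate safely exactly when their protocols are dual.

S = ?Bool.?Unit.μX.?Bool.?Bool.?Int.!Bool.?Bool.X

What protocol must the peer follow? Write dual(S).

?Bool → !Bool
  ?Unit → !Unit
    μX → μX  (rec unchanged)
      ?Bool → !Bool
        ?Bool → !Bool
          ?Int → !Int
            !Bool → ?Bool
              ?Bool → !Bool
                dual(X) = X

!Bool.!Unit.μX.!Bool.!Bool.!Int.?Bool.!Bool.X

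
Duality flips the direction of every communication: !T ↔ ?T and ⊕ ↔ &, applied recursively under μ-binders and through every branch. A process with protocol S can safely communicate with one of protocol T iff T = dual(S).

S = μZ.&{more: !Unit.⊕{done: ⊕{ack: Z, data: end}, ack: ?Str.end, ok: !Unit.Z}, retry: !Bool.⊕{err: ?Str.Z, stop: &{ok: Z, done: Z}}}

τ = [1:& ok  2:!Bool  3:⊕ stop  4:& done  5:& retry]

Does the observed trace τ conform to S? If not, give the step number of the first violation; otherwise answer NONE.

step 1: got & ok, protocol expects & more or & retry  ✗

1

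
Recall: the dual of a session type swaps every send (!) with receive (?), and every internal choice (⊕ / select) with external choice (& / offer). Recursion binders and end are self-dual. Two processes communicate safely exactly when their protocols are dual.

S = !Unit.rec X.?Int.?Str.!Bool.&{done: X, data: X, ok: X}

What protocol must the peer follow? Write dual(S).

!Unit ↦ ?Unit
  rec X ↦ rec X  (rec unchanged)
    ?Int ↦ !Int
      ?Str ↦ !Str
        !Bool ↦ ?Bool
          &{done,data,ok} ↦ +{done,data,ok}  (external→internal)
            [done]
              dual(X) = X
            [data]
              dual(X) = X
            [ok]
              dual(X) = X

?Unit.rec X.!Int.!Str.?Bool.+{done: X, data: X, ok: X}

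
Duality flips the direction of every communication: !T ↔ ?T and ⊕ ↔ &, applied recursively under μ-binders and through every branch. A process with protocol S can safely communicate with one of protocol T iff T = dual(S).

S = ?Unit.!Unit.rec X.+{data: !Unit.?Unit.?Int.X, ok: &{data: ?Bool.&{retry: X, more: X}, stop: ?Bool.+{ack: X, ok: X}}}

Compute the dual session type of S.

!Unit.?Unit.rec X.&{data: ?Unit.!Unit.!Int.X, ok: +{data: !Bool.+{retry: X, more: X}, stop: !Bool.&{ack: X, ok: X}}}

?Unit = !Unit
  !Unit = ?Unit
    rec X = rec X  (rec unchanged)
      +{data,ok} = &{data,ok}  (internal→external)
        case data:
          !Unit = ?Unit
            ?Unit = !Unit
              ?Int = !Int
                X ↦ X
        case ok:
          &{data,stop} = +{data,stop}  (offer→select)
            case data:
              ?Bool = !Bool
                &{retry,more} = +{retry,more}  (offer→select)
                  case retry:
                    X ↦ X
                  case more:
                    X ↦ X
            case stop:
              ?Bool = !Bool
                +{ack,ok} = &{ack,ok}  (internal→external)
                  case ack:
                    X ↦ X
                  case ok:
                    X ↦ X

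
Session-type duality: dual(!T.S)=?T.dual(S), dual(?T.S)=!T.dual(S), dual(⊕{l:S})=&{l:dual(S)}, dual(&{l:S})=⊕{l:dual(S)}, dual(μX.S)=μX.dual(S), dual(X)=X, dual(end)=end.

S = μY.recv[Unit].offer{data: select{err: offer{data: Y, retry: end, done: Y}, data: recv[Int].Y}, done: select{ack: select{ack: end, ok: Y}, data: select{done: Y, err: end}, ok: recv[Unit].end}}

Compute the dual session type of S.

μY.send[Unit].select{data: offer{err: select{data: Y, retry: end, done: Y}, data: send[Int].Y}, done: offer{ack: offer{ack: end, ok: Y}, data: offer{done: Y, err: end}, ok: send[Unit].end}}

μY = μY  (μ self-dual)
  recv[Unit] = send[Unit]
    offer{data,done} = select{data,done}  (offer→select)
      case data:
        select{err,data} = offer{err,data}  (select→offer)
          case err:
            offer{data,retry,done} = select{data,retry,done}  (offer→select)
              case data:
                Y self-dual
              case retry:
                end self-dual
              case done:
                Y self-dual
          case data:
            recv[Int] = send[Int]
              Y self-dual
      case done:
        select{ack,data,ok} = offer{ack,data,ok}  (select→offer)
          case ack:
            select{ack,ok} = offer{ack,ok}  (select→offer)
              case ack:
                end self-dual
              case ok:
                Y self-dual
          case data:
            select{done,err} = offer{done,err}  (select→offer)
              case done:
                Y self-dual
              case err:
                end self-dual
          case ok:
            recv[Unit] = send[Unit]
              end self-dual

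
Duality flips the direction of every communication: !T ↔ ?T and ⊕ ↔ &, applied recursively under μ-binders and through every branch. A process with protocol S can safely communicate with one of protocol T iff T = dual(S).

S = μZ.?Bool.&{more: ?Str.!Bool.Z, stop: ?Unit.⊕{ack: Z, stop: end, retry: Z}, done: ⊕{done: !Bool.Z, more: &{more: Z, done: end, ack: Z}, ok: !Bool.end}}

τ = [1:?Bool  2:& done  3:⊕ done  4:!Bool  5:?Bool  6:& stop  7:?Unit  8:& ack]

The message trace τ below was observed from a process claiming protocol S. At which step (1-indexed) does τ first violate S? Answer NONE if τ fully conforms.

step 1: ?Bool  ok  now at &{more: ?Str.!Bool.μZ.…, stop: ?Unit.⊕{ack: μZ.…, stop: end, retry: μZ.…}, done: ⊕{done: !Bool.μZ.…, more: &{more: μZ.…, done: end, ack: μZ.…}, ok: !Bool.end}}
step 2: & done  ok  now at ⊕{done: !Bool.μZ.…, more: &{more: μZ.…, done: end, ack: μZ.…}, ok: !Bool.end}
step 3: ⊕ done  ok  now at !Bool.μZ.…
step 4: !Bool  ok  now at μZ.…
step 5: ?Bool  ok  now at &{more: ?Str.!Bool.μZ.…, stop: ?Unit.⊕{ack: μZ.…, stop: end, retry: μZ.…}, done: ⊕{done: !Bool.μZ.…, more: &{more: μZ.…, done: end, ack: μZ.…}, ok: !Bool.end}}
step 6: & stop  ok  now at ?Unit.⊕{ack: μZ.…, stop: end, retry: μZ.…}
step 7: ?Unit  ok  now at ⊕{ack: μZ.…, stop: end, retry: μZ.…}
step 8: got & ack, protocol expects ⊕ ack or ⊕ stop or ⊕ retry  ✗

8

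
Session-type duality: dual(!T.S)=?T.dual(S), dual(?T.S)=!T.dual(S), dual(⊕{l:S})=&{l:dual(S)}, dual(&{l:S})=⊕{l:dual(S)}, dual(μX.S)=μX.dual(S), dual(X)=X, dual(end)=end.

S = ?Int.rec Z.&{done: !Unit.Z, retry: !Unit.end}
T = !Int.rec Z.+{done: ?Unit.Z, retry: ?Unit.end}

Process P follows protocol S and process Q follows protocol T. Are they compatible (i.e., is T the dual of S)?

YES

?Int | !Int  match
  rec Z | rec Z  match (rec unchanged)
    &{done,retry} | +{done,retry}  match label sets agree
      [done]
        !Unit | ?Unit  match
          Z | Z  match
      [retry]
        !Unit | ?Unit  match
          end | end  match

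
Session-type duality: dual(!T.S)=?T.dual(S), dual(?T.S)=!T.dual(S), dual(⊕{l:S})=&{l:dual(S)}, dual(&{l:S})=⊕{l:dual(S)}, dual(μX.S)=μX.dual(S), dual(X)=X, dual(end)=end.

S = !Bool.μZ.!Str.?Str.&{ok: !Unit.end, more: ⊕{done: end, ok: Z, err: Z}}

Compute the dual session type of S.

!Bool = ?Bool
  μZ = μZ  (binder kept)
    !Str = ?Str
      ?Str = !Str
        &{ok,more} = ⊕{ok,more}  (external→internal)
          [ok]
            !Unit = ?Unit
              end ↦ end
          [more]
            ⊕{done,ok,err} = &{done,ok,err}  (⊕→&)
              [done]
                end ↦ end
              [ok]
                Z ↦ Z
              [err]
                Z ↦ Z

?Bool.μZ.?Str.!Str.⊕{ok: ?Unit.end, more: &{done: end, ok: Z, err: Z}}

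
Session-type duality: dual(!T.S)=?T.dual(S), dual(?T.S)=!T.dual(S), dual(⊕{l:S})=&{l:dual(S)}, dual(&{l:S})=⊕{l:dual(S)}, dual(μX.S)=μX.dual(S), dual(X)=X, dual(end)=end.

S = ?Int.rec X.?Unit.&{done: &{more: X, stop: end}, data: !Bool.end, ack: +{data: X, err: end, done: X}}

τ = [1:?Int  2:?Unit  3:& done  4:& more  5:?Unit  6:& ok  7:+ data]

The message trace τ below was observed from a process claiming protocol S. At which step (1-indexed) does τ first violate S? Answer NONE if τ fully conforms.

step 1: ?Int  match  now at rec X.…
step 2: ?Unit  match  now at &{done: &{more: rec X.…, stop: end}, data: !Bool.end, ack: +{data: rec X.…, err: end, done: rec X.…}}
step 3: & done  match  now at &{more: rec X.…, stop: end}
step 4: & more  match  now at rec X.…
step 5: ?Unit  match  now at &{done: &{more: rec X.…, stop: end}, data: !Bool.end, ack: +{data: rec X.…, err: end, done: rec X.…}}
step 6: got & ok, protocol expects & done or & data or & ack  ✗

6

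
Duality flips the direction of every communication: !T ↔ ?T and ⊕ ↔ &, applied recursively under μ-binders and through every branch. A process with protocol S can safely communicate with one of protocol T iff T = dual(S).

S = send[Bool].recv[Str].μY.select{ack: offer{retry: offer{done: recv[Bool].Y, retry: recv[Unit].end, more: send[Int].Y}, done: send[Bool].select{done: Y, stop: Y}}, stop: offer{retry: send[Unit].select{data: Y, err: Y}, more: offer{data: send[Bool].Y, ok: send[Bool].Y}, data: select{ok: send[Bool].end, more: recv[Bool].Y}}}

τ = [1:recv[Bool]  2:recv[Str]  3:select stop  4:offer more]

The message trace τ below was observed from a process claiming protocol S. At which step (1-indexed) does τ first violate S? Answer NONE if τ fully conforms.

@1 got recv[Bool], protocol expects send[Bool]  ✗

1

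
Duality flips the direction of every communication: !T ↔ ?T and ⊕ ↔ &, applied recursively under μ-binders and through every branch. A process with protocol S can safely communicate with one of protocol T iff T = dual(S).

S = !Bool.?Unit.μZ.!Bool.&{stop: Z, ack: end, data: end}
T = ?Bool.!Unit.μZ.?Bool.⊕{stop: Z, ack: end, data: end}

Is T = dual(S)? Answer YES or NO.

YES

!Bool | ?Bool  match
  ?Unit | !Unit  match
    μZ | μZ  match (binder kept)
      !Bool | ?Bool  match
        &{stop,ack,data} | ⊕{stop,ack,data}  match labels match
          [stop]
            Z | Z  match
          [ack]
            end | end  match
          [data]
            end | end  match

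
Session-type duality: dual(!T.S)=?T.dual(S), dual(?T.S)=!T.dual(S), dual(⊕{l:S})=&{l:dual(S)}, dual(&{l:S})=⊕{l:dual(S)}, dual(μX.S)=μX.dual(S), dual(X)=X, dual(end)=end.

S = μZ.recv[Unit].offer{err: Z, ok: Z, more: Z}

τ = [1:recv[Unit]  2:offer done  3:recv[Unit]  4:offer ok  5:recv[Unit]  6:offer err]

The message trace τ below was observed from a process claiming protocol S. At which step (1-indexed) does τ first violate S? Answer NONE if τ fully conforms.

2

[1] recv[Unit]  match  cont: offer{err: μZ.…, ok: μZ.…, more: μZ.…}
[2] got offer done, protocol expects offer err or offer ok or offer more  ✗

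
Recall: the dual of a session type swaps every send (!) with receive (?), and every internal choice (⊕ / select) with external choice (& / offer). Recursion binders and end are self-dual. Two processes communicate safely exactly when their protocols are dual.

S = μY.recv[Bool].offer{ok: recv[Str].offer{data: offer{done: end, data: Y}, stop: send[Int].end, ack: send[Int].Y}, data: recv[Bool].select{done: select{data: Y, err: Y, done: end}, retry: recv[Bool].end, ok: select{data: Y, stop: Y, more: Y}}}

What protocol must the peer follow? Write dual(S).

μY → μY  (μ self-dual)
  recv[Bool] → send[Bool]
    offer{ok,data} → select{ok,data}  (external→internal)
      [ok]
        recv[Str] → send[Str]
          offer{data,stop,ack} → select{data,stop,ack}  (external→internal)
            [data]
              offer{done,data} → select{done,data}  (external→internal)
                [done]
                  end ↦ end
                [data]
                  Y ↦ Y
            [stop]
              send[Int] → recv[Int]
                end ↦ end
            [ack]
              send[Int] → recv[Int]
                Y ↦ Y
      [data]
        recv[Bool] → send[Bool]
          select{done,retry,ok} → offer{done,retry,ok}  (internal→external)
            [done]
              select{data,err,done} → offer{data,err,done}  (internal→external)
                [data]
                  Y ↦ Y
                [err]
                  Y ↦ Y
                [done]
                  end ↦ end
            [retry]
              recv[Bool] → send[Bool]
                end ↦ end
            [ok]
              select{data,stop,more} → offer{data,stop,more}  (internal→external)
                [data]
                  Y ↦ Y
                [stop]
                  Y ↦ Y
                [more]
                  Y ↦ Y

μY.send[Bool].select{ok: send[Str].select{data: select{done: end, data: Y}, stop: recv[Int].end, ack: recv[Int].Y}, data: send[Bool].offer{done: offer{data: Y, err: Y, done: end}, retry: send[Bool].end, ok: offer{data: Y, stop: Y, more: Y}}}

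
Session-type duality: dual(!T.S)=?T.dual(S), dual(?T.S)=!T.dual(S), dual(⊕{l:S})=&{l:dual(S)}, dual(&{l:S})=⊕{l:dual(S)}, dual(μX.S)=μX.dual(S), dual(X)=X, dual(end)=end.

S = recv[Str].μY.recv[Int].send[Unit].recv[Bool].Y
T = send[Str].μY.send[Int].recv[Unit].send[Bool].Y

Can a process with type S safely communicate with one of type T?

recv[Str] vs send[Str]  ok
  μY vs μY  ok (binder kept)
    recv[Int] vs send[Int]  ok
      send[Unit] vs recv[Unit]  ok
        recv[Bool] vs send[Bool]  ok
          Y vs Y  ok

YES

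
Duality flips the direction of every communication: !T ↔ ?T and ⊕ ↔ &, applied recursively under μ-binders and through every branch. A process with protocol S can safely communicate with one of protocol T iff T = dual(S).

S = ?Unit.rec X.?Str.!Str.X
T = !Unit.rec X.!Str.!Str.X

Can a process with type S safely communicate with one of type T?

NO

?Unit ‖ !Unit  ok
  rec X ‖ rec X  ok (μ self-dual)
    ?Str ‖ !Str  ok
      !Str ‖ !Str  ✗ same direction on both sides — not dual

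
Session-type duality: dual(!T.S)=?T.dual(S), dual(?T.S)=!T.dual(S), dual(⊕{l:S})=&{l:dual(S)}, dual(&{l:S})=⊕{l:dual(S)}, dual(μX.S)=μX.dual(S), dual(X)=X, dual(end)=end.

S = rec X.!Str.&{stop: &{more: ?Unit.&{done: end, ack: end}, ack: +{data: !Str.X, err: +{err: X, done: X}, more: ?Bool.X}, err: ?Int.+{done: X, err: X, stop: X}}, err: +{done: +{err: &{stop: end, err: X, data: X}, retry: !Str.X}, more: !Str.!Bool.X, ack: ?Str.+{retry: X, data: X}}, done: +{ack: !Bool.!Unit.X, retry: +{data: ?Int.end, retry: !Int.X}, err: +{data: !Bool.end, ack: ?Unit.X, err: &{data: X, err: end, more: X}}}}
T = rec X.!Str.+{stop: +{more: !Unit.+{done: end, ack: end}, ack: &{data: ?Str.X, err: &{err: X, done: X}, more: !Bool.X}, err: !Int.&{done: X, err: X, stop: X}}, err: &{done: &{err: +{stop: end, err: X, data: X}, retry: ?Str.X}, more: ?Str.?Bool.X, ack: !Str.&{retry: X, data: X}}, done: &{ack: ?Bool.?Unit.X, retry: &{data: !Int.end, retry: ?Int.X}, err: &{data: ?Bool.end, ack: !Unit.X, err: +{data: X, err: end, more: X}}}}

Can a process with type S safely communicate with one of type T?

NO

rec X | rec X  ✓ (μ self-dual)
  !Str | !Str  ✗ same direction on both sides — not dual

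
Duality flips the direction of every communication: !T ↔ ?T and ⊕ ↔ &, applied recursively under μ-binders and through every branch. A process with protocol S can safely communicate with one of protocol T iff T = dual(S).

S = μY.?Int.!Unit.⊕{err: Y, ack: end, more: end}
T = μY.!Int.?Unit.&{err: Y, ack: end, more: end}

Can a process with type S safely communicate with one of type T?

μY ‖ μY  ✓ (rec unchanged)
  ?Int ‖ !Int  ✓
    !Unit ‖ ?Unit  ✓
      ⊕{err,ack,more} ‖ &{err,ack,more}  ✓ labels match
        • err:
          Y ‖ Y  ✓
        • ack:
          end ‖ end  ✓
        • more:
          end ‖ end  ✓

YES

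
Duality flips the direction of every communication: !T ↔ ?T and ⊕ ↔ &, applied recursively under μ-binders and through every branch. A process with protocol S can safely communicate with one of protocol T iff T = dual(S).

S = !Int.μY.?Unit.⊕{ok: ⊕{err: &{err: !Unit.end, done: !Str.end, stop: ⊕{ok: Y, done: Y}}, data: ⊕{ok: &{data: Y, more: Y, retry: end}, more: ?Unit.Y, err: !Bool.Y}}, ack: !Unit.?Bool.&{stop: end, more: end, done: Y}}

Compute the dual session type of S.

?Int.μY.!Unit.&{ok: &{err: ⊕{err: ?Unit.end, done: ?Str.end, stop: &{ok: Y, done: Y}}, data: &{ok: ⊕{data: Y, more: Y, retry: end}, more: !Unit.Y, err: ?Bool.Y}}, ack: ?Unit.!Bool.⊕{stop: end, more: end, done: Y}}

!Int = ?Int
  μY = μY  (binder kept)
    ?Unit = !Unit
      ⊕{ok,ack} = &{ok,ack}  (select→offer)
        [ok]
          ⊕{err,data} = &{err,data}  (select→offer)
            [err]
              &{err,done,stop} = ⊕{err,done,stop}  (external→internal)
                [err]
                  !Unit = ?Unit
                    end self-dual
                [done]
                  !Str = ?Str
                    end self-dual
                [stop]
                  ⊕{ok,done} = &{ok,done}  (select→offer)
                    [ok]
                      Y self-dual
                    [done]
                      Y self-dual
            [data]
              ⊕{ok,more,err} = &{ok,more,err}  (select→offer)
                [ok]
                  &{data,more,retry} = ⊕{data,more,retry}  (external→internal)
                    [data]
                      Y self-dual
                    [more]
                      Y self-dual
                    [retry]
                      end self-dual
                [more]
                  ?Unit = !Unit
                    Y self-dual
                [err]
                  !Bool = ?Bool
                    Y self-dual
        [ack]
          !Unit = ?Unit
            ?Bool = !Bool
              &{stop,more,done} = ⊕{stop,more,done}  (external→internal)
                [stop]
                  end self-dual
                [more]
                  end self-dual
                [done]
                  Y self-dual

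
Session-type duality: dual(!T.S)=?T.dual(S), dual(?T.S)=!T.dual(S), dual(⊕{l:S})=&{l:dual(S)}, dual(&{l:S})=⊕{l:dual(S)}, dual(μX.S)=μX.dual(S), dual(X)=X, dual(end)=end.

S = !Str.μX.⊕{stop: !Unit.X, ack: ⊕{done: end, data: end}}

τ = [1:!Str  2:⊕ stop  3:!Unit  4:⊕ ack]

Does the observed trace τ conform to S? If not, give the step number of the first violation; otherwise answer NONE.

[1] !Str  match  state: μX.…
[2] ⊕ stop  match  state: !Unit.μX.…
[3] !Unit  match  state: μX.…
[4] ⊕ ack  match  state: ⊕{done: end, data: end}
trace exhausted — no violation

NONE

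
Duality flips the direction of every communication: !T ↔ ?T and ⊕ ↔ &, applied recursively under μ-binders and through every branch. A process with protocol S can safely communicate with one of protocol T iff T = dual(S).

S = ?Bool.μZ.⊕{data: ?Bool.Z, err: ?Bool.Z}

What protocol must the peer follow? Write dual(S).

?Bool → !Bool
  μZ → μZ  (μ self-dual)
    ⊕{data,err} → &{data,err}  (internal→external)
      case data:
        ?Bool → !Bool
          dual(Z) = Z
      case err:
        ?Bool → !Bool
          dual(Z) = Z

!Bool.μZ.&{data: !Bool.Z, err: !Bool.Z}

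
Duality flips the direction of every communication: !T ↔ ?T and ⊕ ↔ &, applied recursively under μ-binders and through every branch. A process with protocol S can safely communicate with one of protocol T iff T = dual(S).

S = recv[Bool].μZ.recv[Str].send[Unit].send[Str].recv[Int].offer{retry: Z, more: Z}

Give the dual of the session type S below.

recv[Bool] ↦ send[Bool]
  μZ ↦ μZ  (rec unchanged)
    recv[Str] ↦ send[Str]
      send[Unit] ↦ recv[Unit]
        send[Str] ↦ recv[Str]
          recv[Int] ↦ send[Int]
            offer{retry,more} ↦ select{retry,more}  (external→internal)
              [retry]
                Z ↦ Z
              [more]
                Z ↦ Z

send[Bool].μZ.send[Str].recv[Unit].recv[Str].send[Int].select{retry: Z, more: Z}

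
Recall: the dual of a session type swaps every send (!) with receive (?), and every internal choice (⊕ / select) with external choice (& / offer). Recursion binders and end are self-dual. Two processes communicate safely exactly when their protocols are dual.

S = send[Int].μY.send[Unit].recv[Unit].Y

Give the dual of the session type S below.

recv[Int].μY.recv[Unit].send[Unit].Y

send[Int] → recv[Int]
  μY → μY  (binder kept)
    send[Unit] → recv[Unit]
      recv[Unit] → send[Unit]
        dual(Y) = Y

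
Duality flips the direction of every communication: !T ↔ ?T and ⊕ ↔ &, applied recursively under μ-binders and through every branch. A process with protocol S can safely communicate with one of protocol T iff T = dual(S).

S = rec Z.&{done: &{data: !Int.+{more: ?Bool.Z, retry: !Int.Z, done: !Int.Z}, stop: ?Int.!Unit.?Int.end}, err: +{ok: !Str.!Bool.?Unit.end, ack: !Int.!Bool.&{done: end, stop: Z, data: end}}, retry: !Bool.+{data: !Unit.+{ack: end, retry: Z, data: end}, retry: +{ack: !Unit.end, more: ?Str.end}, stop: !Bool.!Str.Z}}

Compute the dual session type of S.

rec Z.+{done: +{data: ?Int.&{more: !Bool.Z, retry: ?Int.Z, done: ?Int.Z}, stop: !Int.?Unit.!Int.end}, err: &{ok: ?Str.?Bool.!Unit.end, ack: ?Int.?Bool.+{done: end, stop: Z, data: end}}, retry: ?Bool.&{data: ?Unit.&{ack: end, retry: Z, data: end}, retry: &{ack: ?Unit.end, more: !Str.end}, stop: ?Bool.?Str.Z}}

rec Z → rec Z  (rec unchanged)
  &{done,err,retry} → +{done,err,retry}  (external→internal)
    • done:
      &{data,stop} → +{data,stop}  (external→internal)
        • data:
          !Int → ?Int
            +{more,retry,done} → &{more,retry,done}  (⊕→&)
              • more:
                ?Bool → !Bool
                  Z self-dual
              • retry:
                !Int → ?Int
                  Z self-dual
              • done:
                !Int → ?Int
                  Z self-dual
        • stop:
          ?Int → !Int
            !Unit → ?Unit
              ?Int → !Int
                end self-dual
    • err:
      +{ok,ack} → &{ok,ack}  (⊕→&)
        • ok:
          !Str → ?Str
            !Bool → ?Bool
              ?Unit → !Unit
                end self-dual
        • ack:
          !Int → ?Int
            !Bool → ?Bool
              &{done,stop,data} → +{done,stop,data}  (external→internal)
                • done:
                  end self-dual
                • stop:
                  Z self-dual
                • data:
                  end self-dual
    • retry:
      !Bool → ?Bool
        +{data,retry,stop} → &{data,retry,stop}  (⊕→&)
          • data:
            !Unit → ?Unit
              +{ack,retry,data} → &{ack,retry,data}  (⊕→&)
                • ack:
                  end self-dual
                • retry:
                  Z self-dual
                • data:
                  end self-dual
          • retry:
            +{ack,more} → &{ack,more}  (⊕→&)
              • ack:
                !Unit → ?Unit
                  end self-dual
              • more:
                ?Str → !Str
                  end self-dual
          • stop:
            !Bool → ?Bool
              !Str → ?Str
                Z self-dual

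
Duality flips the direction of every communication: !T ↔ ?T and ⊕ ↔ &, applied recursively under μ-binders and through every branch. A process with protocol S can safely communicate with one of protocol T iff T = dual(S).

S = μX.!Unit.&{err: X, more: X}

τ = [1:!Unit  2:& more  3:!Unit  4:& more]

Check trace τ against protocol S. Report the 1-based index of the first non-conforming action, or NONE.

NONE

[1] !Unit  ✓  now at &{err: μX.…, more: μX.…}
[2] & more  ✓  now at μX.…
[3] !Unit  ✓  now at &{err: μX.…, more: μX.…}
[4] & more  ✓  now at μX.…
τ conforms to S (length 4)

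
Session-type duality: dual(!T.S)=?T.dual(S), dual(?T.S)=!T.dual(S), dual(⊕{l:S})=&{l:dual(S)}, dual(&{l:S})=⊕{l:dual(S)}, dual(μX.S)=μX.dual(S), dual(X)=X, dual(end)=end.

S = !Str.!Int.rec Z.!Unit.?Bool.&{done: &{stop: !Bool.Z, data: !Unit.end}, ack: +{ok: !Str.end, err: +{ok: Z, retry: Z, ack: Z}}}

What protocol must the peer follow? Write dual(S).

!Str → ?Str
  !Int → ?Int
    rec Z → rec Z  (μ self-dual)
      !Unit → ?Unit
        ?Bool → !Bool
          &{done,ack} → +{done,ack}  (offer→select)
            case done:
              &{stop,data} → +{stop,data}  (offer→select)
                case stop:
                  !Bool → ?Bool
                    dual(Z) = Z
                case data:
                  !Unit → ?Unit
                    dual(end) = end
            case ack:
              +{ok,err} → &{ok,err}  (⊕→&)
                case ok:
                  !Str → ?Str
                    dual(end) = end
                case err:
                  +{ok,retry,ack} → &{ok,retry,ack}  (⊕→&)
                    case ok:
                      dual(Z) = Z
                    case retry:
                      dual(Z) = Z
                    case ack:
                      dual(Z) = Z

?Str.?Int.rec Z.?Unit.!Bool.+{done: +{stop: ?Bool.Z, data: ?Unit.end}, ack: &{ok: ?Str.end, err: &{ok: Z, retry: Z, ack: Z}}}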